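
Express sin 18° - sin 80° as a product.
sin 18° - sin 80° = 2 cos(49°) sin(-31°)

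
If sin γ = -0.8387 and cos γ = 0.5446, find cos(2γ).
cos(2γ) = cos²γ - sin²γ = -0.4068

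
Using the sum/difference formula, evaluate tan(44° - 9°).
tan(44° - 9°) = (tan 44° - tan 9°)/(1 + tan 44° tan 9°) = 0.7002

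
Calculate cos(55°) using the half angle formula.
cos(55°) = √((1 + cos 110°)/2) = 0.5736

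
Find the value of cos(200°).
cos(200°) = -0.9397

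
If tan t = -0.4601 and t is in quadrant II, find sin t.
sin t = 0.418 (using tan²t + 1 = sec²t)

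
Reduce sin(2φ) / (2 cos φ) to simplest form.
sin(2φ) / (2 cos φ) = sin φ (using Double angle)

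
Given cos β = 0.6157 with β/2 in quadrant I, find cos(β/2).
cos(β/2) = ±√((1 + cos β)/2); positive since β/2 ∈ QI, so cos(β/2) = 0.8988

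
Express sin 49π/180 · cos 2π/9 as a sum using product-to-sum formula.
sin 49π/180 cos 2π/9 = (1/2)[sin(49π/180+2π/9) + sin(49π/180-2π/9)]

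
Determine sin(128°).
sin(128°) = 0.788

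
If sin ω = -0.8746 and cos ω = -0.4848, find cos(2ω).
cos(2ω) = cos²ω - sin²ω = -0.5299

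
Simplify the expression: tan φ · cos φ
tan φ · cos φ = sin φ (using Quotient identity)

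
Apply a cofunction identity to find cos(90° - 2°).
cos(90° - 2°) = sin(2°) = 0.0349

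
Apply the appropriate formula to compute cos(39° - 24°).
cos(39° - 24°) = cos 39° cos 24° + sin 39° sin 24° = (√6+√2)/4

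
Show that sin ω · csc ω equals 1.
LHS = sin ω · (1/sin ω) = 1 = RHS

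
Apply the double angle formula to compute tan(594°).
tan(594°) = 2 tan 297° / (1 - tan²297°) = 1.376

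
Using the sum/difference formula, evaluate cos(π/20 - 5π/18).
cos(π/20 - 5π/18) = cos π/20 cos 5π/18 + sin π/20 sin 5π/18 = 0.7547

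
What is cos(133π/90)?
cos(133π/90) = -0.06976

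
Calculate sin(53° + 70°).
sin(53° + 70°) = sin 53° cos 70° + cos 53° sin 70° = 0.8387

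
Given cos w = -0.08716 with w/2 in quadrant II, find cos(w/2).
cos(w/2) = ±√((1 + cos w)/2); negative since w/2 ∈ QII, so cos(w/2) = -0.6756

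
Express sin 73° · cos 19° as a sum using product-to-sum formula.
sin 73° cos 19° = (1/2)[sin(73°+19°) + sin(73°-19°)]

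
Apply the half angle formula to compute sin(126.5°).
sin(126.5°) = √((1 - cos 253°)/2) = 0.8039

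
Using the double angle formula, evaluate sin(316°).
sin(316°) = 2 sin 158° cos 158° = -0.6947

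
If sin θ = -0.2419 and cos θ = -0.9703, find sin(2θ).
sin(2θ) = 2 sin θ cos θ = 0.4694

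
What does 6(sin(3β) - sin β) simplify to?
6(sin(3β) - sin β) = 6(2 cos(2β) sin β) (using Sum-to-product)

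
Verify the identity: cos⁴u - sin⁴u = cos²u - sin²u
LHS = (cos²u - sin²u)(cos²u + sin²u) = (cos²u - sin²u) · 1 = cos²u - sin²u = RHS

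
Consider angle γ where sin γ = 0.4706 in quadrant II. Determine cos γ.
cos γ = ±√(1 - sin²γ) = -0.8823 (negative in QII)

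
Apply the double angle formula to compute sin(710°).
sin(710°) = 2 sin 355° cos 355° = -0.1736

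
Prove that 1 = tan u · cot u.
RHS = (sin u/cos u) · (cos u/sin u) = 1 = LHS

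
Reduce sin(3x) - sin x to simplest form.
sin(3x) - sin x = 2 cos(2x) sin x (using Sum-to-product)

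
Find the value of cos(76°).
cos(76°) = 0.2419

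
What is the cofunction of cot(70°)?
cot(70°) = tan(90° - 70°) = tan(20°)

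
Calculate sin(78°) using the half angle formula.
sin(78°) = √((1 - cos 156°)/2) = 0.9781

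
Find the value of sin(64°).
sin(64°) = 0.8988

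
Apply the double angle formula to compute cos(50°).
cos(50°) = 1 - 2sin²25° = 0.6428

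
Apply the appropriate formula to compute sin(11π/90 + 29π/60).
sin(11π/90 + 29π/60) = sin 11π/90 cos 29π/60 + cos 11π/90 sin 29π/60 = 0.9455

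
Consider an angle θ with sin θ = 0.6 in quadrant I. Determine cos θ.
cos θ = √(1 - sin²θ) = 0.8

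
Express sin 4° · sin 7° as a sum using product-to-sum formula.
sin 4° sin 7° = (1/2)[cos(4°-7°) - cos(4°+7°)]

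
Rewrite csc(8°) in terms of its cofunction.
csc(8°) = sec(90° - 8°) = sec(82°)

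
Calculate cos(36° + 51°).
cos(36° + 51°) = cos 36° cos 51° - sin 36° sin 51° = 0.05234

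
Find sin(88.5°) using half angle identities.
sin(88.5°) = √((1 - cos 177°)/2) = 0.9997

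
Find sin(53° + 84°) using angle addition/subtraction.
sin(53° + 84°) = sin 53° cos 84° + cos 53° sin 84° = 0.682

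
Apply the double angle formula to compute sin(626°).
sin(626°) = 2 sin 313° cos 313° = -0.9976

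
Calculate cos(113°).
cos(113°) = -0.3907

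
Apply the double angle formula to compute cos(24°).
cos(24°) = cos²12° - sin²12° = 0.9135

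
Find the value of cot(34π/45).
cot(34π/45) = -1.036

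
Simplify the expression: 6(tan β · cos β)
6(tan β · cos β) = 6(sin β) (using Quotient identity)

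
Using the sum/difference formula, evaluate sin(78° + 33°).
sin(78° + 33°) = sin 78° cos 33° + cos 78° sin 33° = 0.9336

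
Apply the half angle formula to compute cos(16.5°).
cos(16.5°) = √((1 + cos 33°)/2) = 0.9588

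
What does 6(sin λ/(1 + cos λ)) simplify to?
6(sin λ/(1 + cos λ)) = 6(tan(λ/2)) (using Half angle)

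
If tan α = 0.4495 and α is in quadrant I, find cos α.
cos α = 0.9121 (using tan²α + 1 = sec²α)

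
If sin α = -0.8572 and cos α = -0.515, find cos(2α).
cos(2α) = cos²α - sin²α = -0.4696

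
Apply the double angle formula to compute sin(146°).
sin(146°) = 2 sin 73° cos 73° = 0.5592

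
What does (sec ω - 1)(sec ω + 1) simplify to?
(sec ω - 1)(sec ω + 1) = tan²ω (using Diff. of squares)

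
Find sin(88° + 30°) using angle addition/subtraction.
sin(88° + 30°) = sin 88° cos 30° + cos 88° sin 30° = 0.8829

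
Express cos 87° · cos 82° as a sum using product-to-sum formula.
cos 87° cos 82° = (1/2)[cos(87°-82°) + cos(87°+82°)]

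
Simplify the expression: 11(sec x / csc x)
11(sec x / csc x) = 11(tan x) (using Reciprocal identities)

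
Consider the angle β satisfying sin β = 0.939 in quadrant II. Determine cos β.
cos β = ±√(1 - sin²β) = -0.3439 (negative in QII)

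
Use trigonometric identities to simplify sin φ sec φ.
sin φ sec φ = tan φ (using Reciprocal + quotient)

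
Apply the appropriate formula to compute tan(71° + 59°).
tan(71° + 59°) = (tan 71° + tan 59°)/(1 - tan 71° tan 59°) = -1.192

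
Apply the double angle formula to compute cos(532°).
cos(532°) = 2cos²266° - 1 = -0.9903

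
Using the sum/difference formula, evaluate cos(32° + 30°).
cos(32° + 30°) = cos 32° cos 30° - sin 32° sin 30° = 0.4695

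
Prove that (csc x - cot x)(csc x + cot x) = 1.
LHS = csc²x - cot²x = (1 + cot²x) - cot²x = 1 = RHS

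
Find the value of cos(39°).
cos(39°) = 0.7771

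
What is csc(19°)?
csc(19°) = 3.072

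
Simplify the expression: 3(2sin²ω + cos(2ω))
3(2sin²ω + cos(2ω)) = 3 (using Double angle)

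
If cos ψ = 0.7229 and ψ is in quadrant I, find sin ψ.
sin ψ = 0.691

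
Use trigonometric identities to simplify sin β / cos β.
sin β / cos β = tan β (using Quotient identity)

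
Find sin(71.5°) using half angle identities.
sin(71.5°) = √((1 - cos 143°)/2) = 0.9483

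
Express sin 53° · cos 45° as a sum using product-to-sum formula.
sin 53° cos 45° = (1/2)[sin(53°+45°) + sin(53°-45°)]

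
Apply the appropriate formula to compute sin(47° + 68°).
sin(47° + 68°) = sin 47° cos 68° + cos 47° sin 68° = 0.9063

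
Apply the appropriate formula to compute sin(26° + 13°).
sin(26° + 13°) = sin 26° cos 13° + cos 26° sin 13° = 0.6293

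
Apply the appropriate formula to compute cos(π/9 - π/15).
cos(π/9 - π/15) = cos π/9 cos π/15 + sin π/9 sin π/15 = 0.9903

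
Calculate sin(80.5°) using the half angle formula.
sin(80.5°) = √((1 - cos 161°)/2) = 0.9863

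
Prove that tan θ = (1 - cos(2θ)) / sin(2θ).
RHS = 2sin²θ / (2 sin θ cos θ) = sin θ/cos θ = tan θ = LHS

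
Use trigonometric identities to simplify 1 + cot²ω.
1 + cot²ω = csc²ω (using Pythagorean identity)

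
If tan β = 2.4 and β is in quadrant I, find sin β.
sin β = 0.9231 (using tan²β + 1 = sec²β)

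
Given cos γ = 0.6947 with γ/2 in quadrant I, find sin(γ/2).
sin(γ/2) = ±√((1 - cos γ)/2); positive since γ/2 ∈ QI, so sin(γ/2) = 0.3907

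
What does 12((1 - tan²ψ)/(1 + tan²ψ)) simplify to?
12((1 - tan²ψ)/(1 + tan²ψ)) = 12(cos(2ψ)) (using Double angle)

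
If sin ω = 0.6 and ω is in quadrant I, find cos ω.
cos ω = 0.8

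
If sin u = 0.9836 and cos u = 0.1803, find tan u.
tan u = sin u / cos u = 5.455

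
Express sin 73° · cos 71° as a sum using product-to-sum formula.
sin 73° cos 71° = (1/2)[sin(73°+71°) + sin(73°-71°)]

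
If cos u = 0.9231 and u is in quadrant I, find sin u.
sin u = 0.3846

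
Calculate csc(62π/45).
csc(62π/45) = -1.079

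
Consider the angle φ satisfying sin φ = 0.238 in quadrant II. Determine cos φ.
cos φ = ±√(1 - sin²φ) = -0.9713 (negative in QII)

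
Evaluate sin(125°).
sin(125°) = 0.8192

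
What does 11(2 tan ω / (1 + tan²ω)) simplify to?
11(2 tan ω / (1 + tan²ω)) = 11(sin(2ω)) (using Double angle)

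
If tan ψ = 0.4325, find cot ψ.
cot ψ = 1/tan ψ = 2.312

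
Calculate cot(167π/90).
cot(167π/90) = -2.05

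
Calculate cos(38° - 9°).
cos(38° - 9°) = cos 38° cos 9° + sin 38° sin 9° = 0.8746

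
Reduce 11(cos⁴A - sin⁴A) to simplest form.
11(cos⁴A - sin⁴A) = 11(cos(2A)) (using Factoring + double angle)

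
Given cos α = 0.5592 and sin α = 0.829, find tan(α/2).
tan(α/2) = sin α / (1 + cos α) = 0.5317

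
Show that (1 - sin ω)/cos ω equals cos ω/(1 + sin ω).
LHS = (1 - sin ω)(1 + sin ω) / (cos ω(1 + sin ω)) = (1 - sin²ω) / (cos ω(1 + sin ω)) = cos²ω / (cos ω(1 + sin ω)) = cos ω/(1 + sin ω) = RHS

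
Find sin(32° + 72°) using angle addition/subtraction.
sin(32° + 72°) = sin 32° cos 72° + cos 32° sin 72° = 0.9703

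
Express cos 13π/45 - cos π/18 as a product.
cos 13π/45 - cos π/18 = -2 sin(31π/180) sin(7π/60)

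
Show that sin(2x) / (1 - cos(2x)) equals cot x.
LHS = 2 sin x cos x / (2sin²x) = cos x/sin x = cot x = RHS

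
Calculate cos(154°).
cos(154°) = -0.8988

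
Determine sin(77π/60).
sin(77π/60) = -0.7771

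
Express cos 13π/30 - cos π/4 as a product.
cos 13π/30 - cos π/4 = -2 sin(41π/120) sin(11π/120)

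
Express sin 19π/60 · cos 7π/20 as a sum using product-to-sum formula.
sin 19π/60 cos 7π/20 = (1/2)[sin(19π/60+7π/20) + sin(19π/60-7π/20)]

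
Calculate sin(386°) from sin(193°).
sin(386°) = 2 sin 193° cos 193° = 0.4384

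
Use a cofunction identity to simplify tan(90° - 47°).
tan(90° - 47°) = cot(47°)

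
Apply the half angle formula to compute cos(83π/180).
cos(83π/180) = √((1 + cos 83π/90)/2) = 0.1219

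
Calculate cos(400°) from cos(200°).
cos(400°) = cos²200° - sin²200° = 0.766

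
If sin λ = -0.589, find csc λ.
csc λ = 1/sin λ = -1.698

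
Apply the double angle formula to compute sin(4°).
sin(4°) = 2 sin 2° cos 2° = 0.06976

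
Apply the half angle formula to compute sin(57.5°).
sin(57.5°) = √((1 - cos 115°)/2) = 0.8434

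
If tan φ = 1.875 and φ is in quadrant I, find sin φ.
sin φ = 0.8824 (using tan²φ + 1 = sec²φ)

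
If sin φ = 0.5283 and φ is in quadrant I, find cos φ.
cos φ = 0.8491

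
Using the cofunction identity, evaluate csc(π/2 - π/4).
csc(π/2 - π/4) = sec(π/4) = √2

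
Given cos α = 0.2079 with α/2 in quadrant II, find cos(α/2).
cos(α/2) = ±√((1 + cos α)/2); negative since α/2 ∈ QII, so cos(α/2) = -0.7771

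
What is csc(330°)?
csc(330°) = -2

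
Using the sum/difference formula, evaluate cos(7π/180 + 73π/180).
cos(7π/180 + 73π/180) = cos 7π/180 cos 73π/180 - sin 7π/180 sin 73π/180 = 0.1736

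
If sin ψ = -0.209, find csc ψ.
csc ψ = 1/sin ψ = -4.785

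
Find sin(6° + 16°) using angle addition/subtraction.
sin(6° + 16°) = sin 6° cos 16° + cos 6° sin 16° = 0.3746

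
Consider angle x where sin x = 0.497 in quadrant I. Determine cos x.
cos x = √(1 - sin²x) = 0.8678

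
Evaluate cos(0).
cos(0) = 1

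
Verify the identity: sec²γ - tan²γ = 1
LHS = 1/cos²γ - sin²γ/cos²γ = (1 - sin²γ)/cos²γ = cos²γ/cos²γ = 1 = RHS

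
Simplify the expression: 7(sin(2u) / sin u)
7(sin(2u) / sin u) = 7(2 cos u) (using Double angle)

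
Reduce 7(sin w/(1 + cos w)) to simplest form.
7(sin w/(1 + cos w)) = 7(tan(w/2)) (using Half angle)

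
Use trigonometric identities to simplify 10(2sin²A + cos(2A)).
10(2sin²A + cos(2A)) = 10 (using Double angle)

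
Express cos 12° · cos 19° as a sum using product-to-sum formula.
cos 12° cos 19° = (1/2)[cos(12°-19°) + cos(12°+19°)]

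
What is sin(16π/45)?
sin(16π/45) = 0.8988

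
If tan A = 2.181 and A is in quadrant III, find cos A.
cos A = -0.4168 (using tan²A + 1 = sec²A)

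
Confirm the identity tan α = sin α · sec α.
RHS = sin α · (1/cos α) = sin α/cos α = tan α = LHS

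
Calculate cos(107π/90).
cos(107π/90) = -0.829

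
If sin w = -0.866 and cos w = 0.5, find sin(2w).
sin(2w) = 2 sin w cos w = -0.866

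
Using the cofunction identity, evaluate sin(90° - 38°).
sin(90° - 38°) = cos(38°) = 0.788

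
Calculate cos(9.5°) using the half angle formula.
cos(9.5°) = √((1 + cos 19°)/2) = 0.9863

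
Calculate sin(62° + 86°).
sin(62° + 86°) = sin 62° cos 86° + cos 62° sin 86° = 0.5299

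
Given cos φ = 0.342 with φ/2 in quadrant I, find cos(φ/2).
cos(φ/2) = ±√((1 + cos φ)/2); positive since φ/2 ∈ QI, so cos(φ/2) = 0.8191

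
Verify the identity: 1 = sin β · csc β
RHS = sin β · (1/sin β) = 1 = LHS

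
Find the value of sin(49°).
sin(49°) = 0.7547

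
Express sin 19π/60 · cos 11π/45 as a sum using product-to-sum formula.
sin 19π/60 cos 11π/45 = (1/2)[sin(19π/60+11π/45) + sin(19π/60-11π/45)]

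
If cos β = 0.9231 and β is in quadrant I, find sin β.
sin β = 0.3846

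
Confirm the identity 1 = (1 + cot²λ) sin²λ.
RHS = csc²λ · sin²λ = (1/sin²λ) · sin²λ = 1 = LHS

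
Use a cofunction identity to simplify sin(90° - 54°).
sin(90° - 54°) = cos(54°)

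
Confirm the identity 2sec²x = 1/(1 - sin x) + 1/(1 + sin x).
RHS = [(1 + sin x) + (1 - sin x)] / [(1 - sin x)(1 + sin x)] = 2/(1 - sin²x) = 2/cos²x = 2sec²x = LHS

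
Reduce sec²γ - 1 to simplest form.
sec²γ - 1 = tan²γ (using Pythagorean identity)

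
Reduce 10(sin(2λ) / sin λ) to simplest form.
10(sin(2λ) / sin λ) = 10(2 cos λ) (using Double angle)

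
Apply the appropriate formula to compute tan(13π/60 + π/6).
tan(13π/60 + π/6) = (tan 13π/60 + tan π/6)/(1 - tan 13π/60 tan π/6) = 2.605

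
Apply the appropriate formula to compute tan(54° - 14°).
tan(54° - 14°) = (tan 54° - tan 14°)/(1 + tan 54° tan 14°) = 0.8391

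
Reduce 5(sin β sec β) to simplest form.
5(sin β sec β) = 5(tan β) (using Reciprocal + quotient)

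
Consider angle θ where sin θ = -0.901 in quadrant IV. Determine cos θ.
cos θ = √(1 - sin²θ) = 0.4338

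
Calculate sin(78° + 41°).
sin(78° + 41°) = sin 78° cos 41° + cos 78° sin 41° = 0.8746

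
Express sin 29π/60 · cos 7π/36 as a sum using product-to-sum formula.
sin 29π/60 cos 7π/36 = (1/2)[sin(29π/60+7π/36) + sin(29π/60-7π/36)]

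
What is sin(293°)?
sin(293°) = -0.9205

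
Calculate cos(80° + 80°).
cos(80° + 80°) = cos 80° cos 80° - sin 80° sin 80° = -0.9397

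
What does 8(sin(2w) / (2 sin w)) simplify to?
8(sin(2w) / (2 sin w)) = 8(cos w) (using Double angle)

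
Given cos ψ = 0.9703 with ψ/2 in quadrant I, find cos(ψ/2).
cos(ψ/2) = ±√((1 + cos ψ)/2); positive since ψ/2 ∈ QI, so cos(ψ/2) = 0.9925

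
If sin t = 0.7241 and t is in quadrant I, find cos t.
cos t = 0.6897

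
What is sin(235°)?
sin(235°) = -0.8192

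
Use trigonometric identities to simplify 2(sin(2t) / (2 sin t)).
2(sin(2t) / (2 sin t)) = 2(cos t) (using Double angle)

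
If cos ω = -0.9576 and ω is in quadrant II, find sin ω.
sin ω = 0.2881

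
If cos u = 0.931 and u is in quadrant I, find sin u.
sin u = 0.365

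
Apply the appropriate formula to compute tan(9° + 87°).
tan(9° + 87°) = (tan 9° + tan 87°)/(1 - tan 9° tan 87°) = -9.514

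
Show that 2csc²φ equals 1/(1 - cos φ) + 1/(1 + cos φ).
RHS = [(1 + cos φ) + (1 - cos φ)] / [(1 - cos φ)(1 + cos φ)] = 2/(1 - cos²φ) = 2/sin²φ = 2csc²φ = LHS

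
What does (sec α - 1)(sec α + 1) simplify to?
(sec α - 1)(sec α + 1) = tan²α (using Diff. of squares)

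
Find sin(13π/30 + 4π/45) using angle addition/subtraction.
sin(13π/30 + 4π/45) = sin 13π/30 cos 4π/45 + cos 13π/30 sin 4π/45 = 0.9976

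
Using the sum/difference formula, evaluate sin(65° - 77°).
sin(65° - 77°) = sin 65° cos 77° - cos 65° sin 77° = -0.2079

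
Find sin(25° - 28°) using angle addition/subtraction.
sin(25° - 28°) = sin 25° cos 28° - cos 25° sin 28° = -0.05234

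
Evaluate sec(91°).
sec(91°) = -57.3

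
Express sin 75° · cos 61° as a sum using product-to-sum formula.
sin 75° cos 61° = (1/2)[sin(75°+61°) + sin(75°-61°)]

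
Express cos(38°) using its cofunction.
cos(38°) = sin(90° - 38°) = sin(52°)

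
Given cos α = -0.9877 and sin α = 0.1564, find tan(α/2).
tan(α/2) = sin α / (1 + cos α) = 12.72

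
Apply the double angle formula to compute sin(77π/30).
sin(77π/30) = 2 sin 77π/60 cos 77π/60 = 0.9781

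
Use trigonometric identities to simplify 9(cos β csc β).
9(cos β csc β) = 9(cot β) (using Reciprocal + quotient)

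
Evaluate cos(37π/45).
cos(37π/45) = -0.848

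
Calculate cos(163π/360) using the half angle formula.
cos(163π/360) = √((1 + cos 163π/180)/2) = 0.1478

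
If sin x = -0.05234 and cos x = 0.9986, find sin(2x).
sin(2x) = 2 sin x cos x = -0.1045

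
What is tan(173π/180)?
tan(173π/180) = -0.1228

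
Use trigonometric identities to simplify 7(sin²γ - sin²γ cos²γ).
7(sin²γ - sin²γ cos²γ) = 7(sin⁴γ) (using Factoring)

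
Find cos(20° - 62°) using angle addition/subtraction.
cos(20° - 62°) = cos 20° cos 62° + sin 20° sin 62° = 0.7431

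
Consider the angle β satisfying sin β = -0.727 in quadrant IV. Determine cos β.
cos β = √(1 - sin²β) = 0.6866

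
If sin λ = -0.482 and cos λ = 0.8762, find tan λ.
tan λ = sin λ / cos λ = -0.5501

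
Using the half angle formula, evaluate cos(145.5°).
cos(145.5°) = -√((1 + cos 291°)/2) = -0.8241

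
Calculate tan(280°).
tan(280°) = -5.671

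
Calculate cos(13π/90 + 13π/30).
cos(13π/90 + 13π/30) = cos 13π/90 cos 13π/30 - sin 13π/90 sin 13π/30 = -0.2419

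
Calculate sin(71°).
sin(71°) = 0.9455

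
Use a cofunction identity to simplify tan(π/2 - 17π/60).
tan(π/2 - 17π/60) = cot(17π/60)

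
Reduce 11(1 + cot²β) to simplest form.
11(1 + cot²β) = 11(csc²β) (using Pythagorean identity)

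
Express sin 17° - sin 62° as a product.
sin 17° - sin 62° = 2 cos(39.5°) sin(-22.5°)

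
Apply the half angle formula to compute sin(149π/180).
sin(149π/180) = √((1 - cos 149π/90)/2) = 0.515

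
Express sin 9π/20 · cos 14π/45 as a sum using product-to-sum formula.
sin 9π/20 cos 14π/45 = (1/2)[sin(9π/20+14π/45) + sin(9π/20-14π/45)]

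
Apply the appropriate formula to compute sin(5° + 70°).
sin(5° + 70°) = sin 5° cos 70° + cos 5° sin 70° = (√6+√2)/4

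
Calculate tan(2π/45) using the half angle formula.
tan(2π/45) = sin 4π/45 / (1 + cos 4π/45) = 0.1405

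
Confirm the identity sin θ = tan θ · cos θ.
RHS = (sin θ/cos θ) · cos θ = sin θ = LHS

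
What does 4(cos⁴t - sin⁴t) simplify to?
4(cos⁴t - sin⁴t) = 4(cos(2t)) (using Factoring + double angle)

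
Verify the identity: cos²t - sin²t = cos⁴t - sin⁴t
RHS = (cos²t - sin²t)(cos²t + sin²t) = (cos²t - sin²t) · 1 = cos²t - sin²t = LHS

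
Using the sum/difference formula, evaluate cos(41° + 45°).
cos(41° + 45°) = cos 41° cos 45° - sin 41° sin 45° = 0.06976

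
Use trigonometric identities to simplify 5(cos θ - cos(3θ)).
5(cos θ - cos(3θ)) = 5(2 sin(2θ) sin θ) (using Sum-to-product)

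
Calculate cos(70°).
cos(70°) = 0.342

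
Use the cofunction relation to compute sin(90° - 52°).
sin(90° - 52°) = cos(52°) = 0.6157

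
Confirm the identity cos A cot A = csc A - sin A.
RHS = 1/sin A - sin A = (1 - sin²A)/sin A = cos²A/sin A = cos A · (cos A/sin A) = cos A cot A = LHS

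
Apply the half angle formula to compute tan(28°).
tan(28°) = sin 56° / (1 + cos 56°) = 0.5317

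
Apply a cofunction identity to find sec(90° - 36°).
sec(90° - 36°) = csc(36°) = 1.701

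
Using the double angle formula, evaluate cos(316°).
cos(316°) = cos²158° - sin²158° = 0.7193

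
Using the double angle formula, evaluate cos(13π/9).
cos(13π/9) = cos²13π/18 - sin²13π/18 = -0.1736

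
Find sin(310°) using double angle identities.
sin(310°) = 2 sin 155° cos 155° = -0.766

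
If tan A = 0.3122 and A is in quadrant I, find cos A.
cos A = 0.9546 (using tan²A + 1 = sec²A)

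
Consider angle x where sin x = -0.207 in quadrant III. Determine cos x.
cos x = ±√(1 - sin²x) = -0.9783 (negative in QIII)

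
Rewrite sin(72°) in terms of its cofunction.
sin(72°) = cos(90° - 72°) = cos(18°)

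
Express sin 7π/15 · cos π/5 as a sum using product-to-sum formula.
sin 7π/15 cos π/5 = (1/2)[sin(7π/15+π/5) + sin(7π/15-π/5)]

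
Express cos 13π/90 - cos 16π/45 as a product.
cos 13π/90 - cos 16π/45 = -2 sin(π/4) sin(-19π/180)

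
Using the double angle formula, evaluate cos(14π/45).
cos(14π/45) = cos²7π/45 - sin²7π/45 = 0.5592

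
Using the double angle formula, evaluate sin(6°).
sin(6°) = 2 sin 3° cos 3° = 0.1045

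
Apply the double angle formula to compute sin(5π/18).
sin(5π/18) = 2 sin 5π/36 cos 5π/36 = 0.766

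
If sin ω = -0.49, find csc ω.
csc ω = 1/sin ω = -2.041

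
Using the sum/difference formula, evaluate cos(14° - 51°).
cos(14° - 51°) = cos 14° cos 51° + sin 14° sin 51° = 0.7986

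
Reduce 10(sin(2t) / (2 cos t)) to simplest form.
10(sin(2t) / (2 cos t)) = 10(sin t) (using Double angle)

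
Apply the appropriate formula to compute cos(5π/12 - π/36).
cos(5π/12 - π/36) = cos 5π/12 cos π/36 + sin 5π/12 sin π/36 = 0.342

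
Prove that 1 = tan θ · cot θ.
RHS = (sin θ/cos θ) · (cos θ/sin θ) = 1 = LHS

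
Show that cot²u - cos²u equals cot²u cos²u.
LHS = cos²u/sin²u - cos²u = cos²u(1/sin²u - 1) = cos²u · (1 - sin²u)/sin²u = cos²u · cos²u/sin²u = cos²u · cot²u = RHS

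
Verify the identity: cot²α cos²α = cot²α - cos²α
RHS = cos²α/sin²α - cos²α = cos²α(1/sin²α - 1) = cos²α · (1 - sin²α)/sin²α = cos²α · cos²α/sin²α = cos²α · cot²α = LHS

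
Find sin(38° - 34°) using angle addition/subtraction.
sin(38° - 34°) = sin 38° cos 34° - cos 38° sin 34° = 0.06976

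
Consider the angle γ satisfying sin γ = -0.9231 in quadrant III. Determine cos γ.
cos γ = ±√(1 - sin²γ) = -0.3846 (negative in QIII)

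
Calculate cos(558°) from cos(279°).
cos(558°) = cos²279° - sin²279° = -0.9511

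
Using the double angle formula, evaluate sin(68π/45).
sin(68π/45) = 2 sin 34π/45 cos 34π/45 = -0.9994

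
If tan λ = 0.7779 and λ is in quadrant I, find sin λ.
sin λ = 0.614 (using tan²λ + 1 = sec²λ)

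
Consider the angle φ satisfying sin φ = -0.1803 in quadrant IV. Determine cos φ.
cos φ = √(1 - sin²φ) = 0.9836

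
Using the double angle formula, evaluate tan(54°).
tan(54°) = 2 tan 27° / (1 - tan²27°) = 1.376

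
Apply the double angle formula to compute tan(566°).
tan(566°) = 2 tan 283° / (1 - tan²283°) = 0.4877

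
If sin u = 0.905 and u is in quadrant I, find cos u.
cos u = 0.4254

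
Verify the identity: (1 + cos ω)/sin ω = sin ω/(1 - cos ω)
RHS = sin ω(1 + cos ω) / ((1 - cos ω)(1 + cos ω)) = sin ω(1 + cos ω) / (1 - cos²ω) = sin ω(1 + cos ω) / sin²ω = (1 + cos ω)/sin ω = LHS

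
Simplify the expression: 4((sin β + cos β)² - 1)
4((sin β + cos β)² - 1) = 4(sin(2β)) (using Pythagorean + double angle)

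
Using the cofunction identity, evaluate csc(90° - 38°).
csc(90° - 38°) = sec(38°) = 1.269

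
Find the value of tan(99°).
tan(99°) = -6.314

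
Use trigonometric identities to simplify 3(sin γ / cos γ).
3(sin γ / cos γ) = 3(tan γ) (using Quotient identity)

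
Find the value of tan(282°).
tan(282°) = -4.705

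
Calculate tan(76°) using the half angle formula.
tan(76°) = sin 152° / (1 + cos 152°) = 4.011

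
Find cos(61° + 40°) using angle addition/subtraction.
cos(61° + 40°) = cos 61° cos 40° - sin 61° sin 40° = -0.1908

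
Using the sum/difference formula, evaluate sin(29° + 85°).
sin(29° + 85°) = sin 29° cos 85° + cos 29° sin 85° = 0.9135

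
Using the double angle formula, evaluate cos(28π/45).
cos(28π/45) = cos²14π/45 - sin²14π/45 = -0.3746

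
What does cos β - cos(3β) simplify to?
cos β - cos(3β) = 2 sin(2β) sin β (using Sum-to-product)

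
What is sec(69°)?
sec(69°) = 2.79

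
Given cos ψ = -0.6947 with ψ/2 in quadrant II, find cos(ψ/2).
cos(ψ/2) = ±√((1 + cos ψ)/2); negative since ψ/2 ∈ QII, so cos(ψ/2) = -0.3907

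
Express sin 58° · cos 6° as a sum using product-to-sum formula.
sin 58° cos 6° = (1/2)[sin(58°+6°) + sin(58°-6°)]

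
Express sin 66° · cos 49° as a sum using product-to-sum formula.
sin 66° cos 49° = (1/2)[sin(66°+49°) + sin(66°-49°)]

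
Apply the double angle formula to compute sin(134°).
sin(134°) = 2 sin 67° cos 67° = 0.7193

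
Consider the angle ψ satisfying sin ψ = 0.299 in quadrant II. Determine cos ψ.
cos ψ = ±√(1 - sin²ψ) = -0.9543 (negative in QII)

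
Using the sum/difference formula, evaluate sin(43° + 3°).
sin(43° + 3°) = sin 43° cos 3° + cos 43° sin 3° = 0.7193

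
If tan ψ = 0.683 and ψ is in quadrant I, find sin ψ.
sin ψ = 0.564 (using tan²ψ + 1 = sec²ψ)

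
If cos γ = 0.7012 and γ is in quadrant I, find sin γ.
sin γ = 0.713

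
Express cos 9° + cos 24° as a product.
cos 9° + cos 24° = 2 cos(16.5°) cos(-7.5°)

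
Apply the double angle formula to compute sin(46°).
sin(46°) = 2 sin 23° cos 23° = 0.7193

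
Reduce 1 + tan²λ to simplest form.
1 + tan²λ = sec²λ (using Pythagorean identity)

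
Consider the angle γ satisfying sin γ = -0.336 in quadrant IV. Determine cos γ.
cos γ = √(1 - sin²γ) = 0.9419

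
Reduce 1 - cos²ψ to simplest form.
1 - cos²ψ = sin²ψ (using Pythagorean identity)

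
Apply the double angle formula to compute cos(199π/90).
cos(199π/90) = 1 - 2sin²199π/180 = 0.788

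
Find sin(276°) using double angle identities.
sin(276°) = 2 sin 138° cos 138° = -0.9945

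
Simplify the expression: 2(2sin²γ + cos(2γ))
2(2sin²γ + cos(2γ)) = 2 (using Double angle)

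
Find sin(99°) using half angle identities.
sin(99°) = √((1 - cos 198°)/2) = 0.9877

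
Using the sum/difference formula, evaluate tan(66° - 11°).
tan(66° - 11°) = (tan 66° - tan 11°)/(1 + tan 66° tan 11°) = 1.428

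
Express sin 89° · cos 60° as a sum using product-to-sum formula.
sin 89° cos 60° = (1/2)[sin(89°+60°) + sin(89°-60°)]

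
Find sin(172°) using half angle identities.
sin(172°) = √((1 - cos 344°)/2) = 0.1392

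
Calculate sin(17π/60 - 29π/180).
sin(17π/60 - 29π/180) = sin 17π/60 cos 29π/180 - cos 17π/60 sin 29π/180 = 0.3746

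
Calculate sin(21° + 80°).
sin(21° + 80°) = sin 21° cos 80° + cos 21° sin 80° = 0.9816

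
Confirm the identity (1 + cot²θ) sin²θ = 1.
LHS = csc²θ · sin²θ = (1/sin²θ) · sin²θ = 1 = RHS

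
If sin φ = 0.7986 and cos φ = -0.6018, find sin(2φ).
sin(2φ) = 2 sin φ cos φ = -0.9612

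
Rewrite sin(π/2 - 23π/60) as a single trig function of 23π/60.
sin(π/2 - 23π/60) = cos(23π/60)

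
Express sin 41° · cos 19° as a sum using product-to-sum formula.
sin 41° cos 19° = (1/2)[sin(41°+19°) + sin(41°-19°)]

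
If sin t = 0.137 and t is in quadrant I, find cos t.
cos t = 0.9906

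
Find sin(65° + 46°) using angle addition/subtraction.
sin(65° + 46°) = sin 65° cos 46° + cos 65° sin 46° = 0.9336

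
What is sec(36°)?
sec(36°) = 1.236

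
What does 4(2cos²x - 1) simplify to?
4(2cos²x - 1) = 4(cos(2x)) (using Double angle)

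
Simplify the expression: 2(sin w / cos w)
2(sin w / cos w) = 2(tan w) (using Quotient identity)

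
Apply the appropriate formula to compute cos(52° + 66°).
cos(52° + 66°) = cos 52° cos 66° - sin 52° sin 66° = -0.4695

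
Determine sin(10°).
sin(10°) = 0.1736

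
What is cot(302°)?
cot(302°) = -0.6249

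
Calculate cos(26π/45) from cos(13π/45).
cos(26π/45) = cos²13π/45 - sin²13π/45 = -0.2419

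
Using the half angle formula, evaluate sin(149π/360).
sin(149π/360) = √((1 - cos 149π/180)/2) = 0.9636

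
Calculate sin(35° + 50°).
sin(35° + 50°) = sin 35° cos 50° + cos 35° sin 50° = 0.9962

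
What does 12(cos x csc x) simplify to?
12(cos x csc x) = 12(cot x) (using Reciprocal + quotient)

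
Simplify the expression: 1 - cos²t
1 - cos²t = sin²t (using Pythagorean identity)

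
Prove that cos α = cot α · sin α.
RHS = (cos α/sin α) · sin α = cos α = LHS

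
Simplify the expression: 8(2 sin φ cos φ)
8(2 sin φ cos φ) = 8(sin(2φ)) (using Double angle)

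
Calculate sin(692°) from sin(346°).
sin(692°) = 2 sin 346° cos 346° = -0.4695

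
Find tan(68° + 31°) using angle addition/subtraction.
tan(68° + 31°) = (tan 68° + tan 31°)/(1 - tan 68° tan 31°) = -6.314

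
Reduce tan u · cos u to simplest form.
tan u · cos u = sin u (using Quotient identity)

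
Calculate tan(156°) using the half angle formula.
tan(156°) = sin 312° / (1 + cos 312°) = -0.4452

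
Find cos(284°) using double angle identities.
cos(284°) = cos²142° - sin²142° = 0.2419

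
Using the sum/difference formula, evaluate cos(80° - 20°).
cos(80° - 20°) = cos 80° cos 20° + sin 80° sin 20° = 1/2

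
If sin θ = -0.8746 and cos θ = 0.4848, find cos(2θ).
cos(2θ) = cos²θ - sin²θ = -0.5299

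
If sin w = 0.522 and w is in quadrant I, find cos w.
cos w = 0.8529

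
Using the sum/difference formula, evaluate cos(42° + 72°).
cos(42° + 72°) = cos 42° cos 72° - sin 42° sin 72° = -0.4067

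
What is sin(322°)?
sin(322°) = -0.6157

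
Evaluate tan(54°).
tan(54°) = 1.376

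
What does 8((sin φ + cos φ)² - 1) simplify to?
8((sin φ + cos φ)² - 1) = 8(sin(2φ)) (using Pythagorean + double angle)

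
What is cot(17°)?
cot(17°) = 3.271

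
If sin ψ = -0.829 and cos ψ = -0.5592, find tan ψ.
tan ψ = sin ψ / cos ψ = 1.482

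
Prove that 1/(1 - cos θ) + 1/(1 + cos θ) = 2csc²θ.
LHS = [(1 + cos θ) + (1 - cos θ)] / [(1 - cos θ)(1 + cos θ)] = 2/(1 - cos²θ) = 2/sin²θ = 2csc²θ = RHS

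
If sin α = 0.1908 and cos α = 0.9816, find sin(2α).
sin(2α) = 2 sin α cos α = 0.3746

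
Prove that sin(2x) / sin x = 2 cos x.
LHS = 2 sin x cos x / sin x = 2 cos x = RHS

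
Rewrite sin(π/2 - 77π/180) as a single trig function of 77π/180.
sin(π/2 - 77π/180) = cos(77π/180)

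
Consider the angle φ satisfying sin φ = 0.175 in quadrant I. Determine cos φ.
cos φ = √(1 - sin²φ) = 0.9846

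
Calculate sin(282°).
sin(282°) = -0.9781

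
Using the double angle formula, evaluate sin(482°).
sin(482°) = 2 sin 241° cos 241° = 0.848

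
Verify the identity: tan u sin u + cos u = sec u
LHS = sin²u/cos u + cos u = (sin²u + cos²u)/cos u = 1/cos u = sec u = RHS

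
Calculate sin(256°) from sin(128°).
sin(256°) = 2 sin 128° cos 128° = -0.9703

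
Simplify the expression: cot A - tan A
cot A - tan A = 2 cot(2A) (using Double angle)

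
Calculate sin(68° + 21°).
sin(68° + 21°) = sin 68° cos 21° + cos 68° sin 21° = 0.9998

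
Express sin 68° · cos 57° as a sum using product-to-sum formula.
sin 68° cos 57° = (1/2)[sin(68°+57°) + sin(68°-57°)]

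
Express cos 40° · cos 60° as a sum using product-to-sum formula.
cos 40° cos 60° = (1/2)[cos(40°-60°) + cos(40°+60°)]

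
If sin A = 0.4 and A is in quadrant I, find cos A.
cos A = 0.9165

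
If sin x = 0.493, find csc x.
csc x = 1/sin x = 2.028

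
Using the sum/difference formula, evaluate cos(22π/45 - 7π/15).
cos(22π/45 - 7π/15) = cos 22π/45 cos 7π/15 + sin 22π/45 sin 7π/15 = 0.9976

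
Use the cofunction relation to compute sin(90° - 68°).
sin(90° - 68°) = cos(68°) = 0.3746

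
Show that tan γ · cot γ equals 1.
LHS = (sin γ/cos γ) · (cos γ/sin γ) = 1 = RHS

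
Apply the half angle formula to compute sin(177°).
sin(177°) = √((1 - cos 354°)/2) = 0.05234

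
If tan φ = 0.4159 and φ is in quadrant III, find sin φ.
sin φ = -0.384 (using tan²φ + 1 = sec²φ)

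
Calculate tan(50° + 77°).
tan(50° + 77°) = (tan 50° + tan 77°)/(1 - tan 50° tan 77°) = -1.327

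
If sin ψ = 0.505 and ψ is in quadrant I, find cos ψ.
cos ψ = 0.8631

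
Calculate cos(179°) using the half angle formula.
cos(179°) = -√((1 + cos 358°)/2) = -0.9998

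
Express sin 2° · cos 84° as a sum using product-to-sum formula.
sin 2° cos 84° = (1/2)[sin(2°+84°) + sin(2°-84°)]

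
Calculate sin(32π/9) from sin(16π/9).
sin(32π/9) = 2 sin 16π/9 cos 16π/9 = -0.9848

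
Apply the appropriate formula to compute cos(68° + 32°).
cos(68° + 32°) = cos 68° cos 32° - sin 68° sin 32° = -0.1736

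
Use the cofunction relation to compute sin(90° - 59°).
sin(90° - 59°) = cos(59°) = 0.515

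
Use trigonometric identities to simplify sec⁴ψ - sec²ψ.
sec⁴ψ - sec²ψ = tan⁴ψ + tan²ψ (using Pythagorean)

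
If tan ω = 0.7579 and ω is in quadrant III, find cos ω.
cos ω = -0.797 (using tan²ω + 1 = sec²ω)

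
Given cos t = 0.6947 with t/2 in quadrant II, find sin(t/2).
sin(t/2) = ±√((1 - cos t)/2); positive since t/2 ∈ QII, so sin(t/2) = 0.3907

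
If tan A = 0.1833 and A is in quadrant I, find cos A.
cos A = 0.9836 (using tan²A + 1 = sec²A)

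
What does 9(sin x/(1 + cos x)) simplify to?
9(sin x/(1 + cos x)) = 9(tan(x/2)) (using Half angle)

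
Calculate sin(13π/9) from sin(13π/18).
sin(13π/9) = 2 sin 13π/18 cos 13π/18 = -0.9848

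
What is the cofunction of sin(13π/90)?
sin(13π/90) = cos(π/2 - 13π/90) = cos(16π/45)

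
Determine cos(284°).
cos(284°) = 0.2419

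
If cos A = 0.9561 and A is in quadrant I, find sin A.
sin A = 0.293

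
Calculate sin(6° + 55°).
sin(6° + 55°) = sin 6° cos 55° + cos 6° sin 55° = 0.8746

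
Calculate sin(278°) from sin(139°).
sin(278°) = 2 sin 139° cos 139° = -0.9903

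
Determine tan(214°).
tan(214°) = 0.6745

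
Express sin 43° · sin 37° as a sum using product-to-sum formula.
sin 43° sin 37° = (1/2)[cos(43°-37°) - cos(43°+37°)]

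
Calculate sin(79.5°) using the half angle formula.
sin(79.5°) = √((1 - cos 159°)/2) = 0.9833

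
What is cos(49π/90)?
cos(49π/90) = -0.1392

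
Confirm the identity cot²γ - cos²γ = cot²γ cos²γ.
LHS = cos²γ/sin²γ - cos²γ = cos²γ(1/sin²γ - 1) = cos²γ · (1 - sin²γ)/sin²γ = cos²γ · cos²γ/sin²γ = cos²γ · cot²γ = RHS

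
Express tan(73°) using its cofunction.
tan(73°) = cot(90° - 73°) = cot(17°)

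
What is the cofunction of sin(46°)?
sin(46°) = cos(90° - 46°) = cos(44°)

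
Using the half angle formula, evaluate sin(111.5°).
sin(111.5°) = √((1 - cos 223°)/2) = 0.9304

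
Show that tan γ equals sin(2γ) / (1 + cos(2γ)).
RHS = 2 sin γ cos γ / (2cos²γ) = sin γ/cos γ = tan γ = LHS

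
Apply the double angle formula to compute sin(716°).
sin(716°) = 2 sin 358° cos 358° = -0.06976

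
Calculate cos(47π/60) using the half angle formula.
cos(47π/60) = -√((1 + cos 47π/30)/2) = -0.7771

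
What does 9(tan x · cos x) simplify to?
9(tan x · cos x) = 9(sin x) (using Quotient identity)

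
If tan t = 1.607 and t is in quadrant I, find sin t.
sin t = 0.849 (using tan²t + 1 = sec²t)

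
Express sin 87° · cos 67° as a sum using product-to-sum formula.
sin 87° cos 67° = (1/2)[sin(87°+67°) + sin(87°-67°)]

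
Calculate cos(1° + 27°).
cos(1° + 27°) = cos 1° cos 27° - sin 1° sin 27° = 0.8829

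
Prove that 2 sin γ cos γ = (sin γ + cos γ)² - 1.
RHS = sin²γ + 2 sin γ cos γ + cos²γ - 1 = (sin²γ + cos²γ) + 2 sin γ cos γ - 1 = 1 + 2 sin γ cos γ - 1 = 2 sin γ cos γ = LHS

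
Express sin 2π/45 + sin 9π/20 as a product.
sin 2π/45 + sin 9π/20 = 2 sin(89π/360) cos(-73π/360)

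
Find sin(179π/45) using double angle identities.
sin(179π/45) = 2 sin 179π/90 cos 179π/90 = -0.06976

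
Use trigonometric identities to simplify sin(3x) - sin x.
sin(3x) - sin x = 2 cos(2x) sin x (using Sum-to-product)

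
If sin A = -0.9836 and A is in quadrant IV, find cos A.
cos A = 0.1804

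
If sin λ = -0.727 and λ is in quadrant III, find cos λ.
cos λ = -0.6866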